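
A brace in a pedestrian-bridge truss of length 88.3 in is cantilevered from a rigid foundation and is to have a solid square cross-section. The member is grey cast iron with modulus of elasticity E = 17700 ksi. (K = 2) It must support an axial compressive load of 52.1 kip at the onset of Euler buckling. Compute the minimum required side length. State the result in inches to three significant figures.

L_e = K·L = 2 × 88.3 = 176.6 in
Required I = P_cr·L_e²/(π²E) = 5.210×10^4 × 176.6² / (π² × 1.77×10^7) = 9.301 in⁴
Solid square: I = a⁴/12  ⇒  a = (12I)^(1/4) = (12×9.301)^(1/4) = 3.25 in

a ≈ 3.25 in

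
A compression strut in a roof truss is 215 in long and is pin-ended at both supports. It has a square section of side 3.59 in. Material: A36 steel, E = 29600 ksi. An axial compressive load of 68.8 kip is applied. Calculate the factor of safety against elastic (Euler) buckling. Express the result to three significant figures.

I = a⁴/12 = 3.59⁴/12 = 13.84 in⁴
Effective length L_e = K·L = 1 × 215 = 215.0 in
P_cr = π²EI / L_e² = π² × 29600×10³ × 13.84 / 215.0² = 8.748×10^4 lb
Factor of safety n = P_cr / P = 87.480 / 68.8 = 1.27

n ≈ 1.27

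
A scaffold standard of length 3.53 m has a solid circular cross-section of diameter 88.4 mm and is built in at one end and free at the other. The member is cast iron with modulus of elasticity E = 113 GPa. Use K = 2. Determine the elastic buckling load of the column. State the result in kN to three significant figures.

P_cr ≈ 67.1 kN

I = πd⁴/64 = π×88.4⁴/64 = 2.998×10^6 mm⁴
I = 2.998×10^6 mm⁴ = 2.998×10^-6 m⁴
Effective length L_e = K·L = 2 × 3.53 = 7.060 m
P_cr = π²EI / L_e² = π² × 113×10⁹ × 2.998×10^-6 / 7.060² = 6.707×10^4 N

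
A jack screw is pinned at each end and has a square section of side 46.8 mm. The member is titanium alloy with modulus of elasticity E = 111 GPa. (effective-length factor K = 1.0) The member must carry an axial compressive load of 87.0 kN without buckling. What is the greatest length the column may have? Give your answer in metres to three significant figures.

L_max ≈ 2.24 m

I = a⁴/12 = 46.8⁴/12 = 3.998×10^5 mm⁴
I = 3.998×10^-7 m⁴
At the buckling limit P_cr = P = 8.700×10^4 N
From P_cr = π²EI/(K·L)²:  L = (1/K)·√(π²EI/P_cr) = (1/1)·√(π²×1.11×10^11×3.998×10^-7/8.700×10^4)
L = 2.24 m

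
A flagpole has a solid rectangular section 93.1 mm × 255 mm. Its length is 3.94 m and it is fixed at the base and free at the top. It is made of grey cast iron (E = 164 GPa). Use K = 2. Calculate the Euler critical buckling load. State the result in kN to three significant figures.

Buckling occurs about the weak axis: I_min = h·b³/12 with b = 93.1 mm (the shorter side).
I_min = 255×93.1³/12 = 1.715×10^7 mm⁴
I = 1.715×10^7 mm⁴ = 1.715×10^-5 m⁴
Effective length L_e = K·L = 2 × 3.94 = 7.880 m
P_cr = π²EI / L_e² = π² × 164×10⁹ × 1.715×10^-5 / 7.880² = 4.470×10^5 N

P_cr ≈ 447 kN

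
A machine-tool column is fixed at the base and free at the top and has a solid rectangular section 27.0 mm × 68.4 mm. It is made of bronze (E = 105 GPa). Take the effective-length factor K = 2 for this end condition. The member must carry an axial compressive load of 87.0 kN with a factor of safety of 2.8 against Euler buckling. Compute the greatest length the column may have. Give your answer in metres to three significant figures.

L_max ≈ 0.345 m

Buckling occurs about the weak axis: I_min = h·b³/12 with b = 27.0 mm (the shorter side).
I_min = 68.4×27.0³/12 = 1.122×10^5 mm⁴
I = 1.122×10^-7 m⁴
Required critical load P_cr = n·P = 2.8 × 87.0 = 243.6 kN = 2.436×10^5 N
From P_cr = π²EI/(K·L)²:  L = (1/K)·√(π²EI/P_cr) = (1/2)·√(π²×1.05×10^11×1.122×10^-7/2.436×10^5)
L = 0.345 m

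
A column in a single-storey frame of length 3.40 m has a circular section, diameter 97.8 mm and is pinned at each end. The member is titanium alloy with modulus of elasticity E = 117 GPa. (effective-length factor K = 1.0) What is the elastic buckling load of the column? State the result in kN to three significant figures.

P_cr ≈ 449 kN

I = πd⁴/64 = π×97.8⁴/64 = 4.491×10^6 mm⁴
I = 4.491×10^6 mm⁴ = 4.491×10^-6 m⁴
Effective length L_e = K·L = 1 × 3.40 = 3.400 m
P_cr = π²EI / L_e² = π² × 117×10⁹ × 4.491×10^-6 / 3.400² = 4.486×10^5 N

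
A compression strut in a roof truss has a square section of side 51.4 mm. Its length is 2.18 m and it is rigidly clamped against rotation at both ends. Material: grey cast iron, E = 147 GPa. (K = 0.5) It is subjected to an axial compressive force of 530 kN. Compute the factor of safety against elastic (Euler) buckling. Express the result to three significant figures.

I = a⁴/12 = 51.4⁴/12 = 5.817×10^5 mm⁴
I = 5.817×10^5 mm⁴ = 5.817×10^-7 m⁴
Effective length L_e = K·L = 0.5 × 2.18 = 1.090 m
P_cr = π²EI / L_e² = π² × 147×10⁹ × 5.817×10^-7 / 1.090² = 7.103×10^5 N
Factor of safety n = P_cr / P = 710.29 / 530 = 1.34

n ≈ 1.34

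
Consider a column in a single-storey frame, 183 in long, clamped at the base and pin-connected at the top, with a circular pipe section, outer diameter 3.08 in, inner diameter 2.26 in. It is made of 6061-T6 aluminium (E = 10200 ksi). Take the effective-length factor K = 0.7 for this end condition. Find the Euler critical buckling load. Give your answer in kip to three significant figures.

d_o = 3.08 in, d_i = 2.26 in
I = π(d_o⁴ − d_i⁴)/64 = π(3.08⁴ − 2.260⁴)/64 = 3.137 in⁴
Effective length L_e = K·L = 0.7 × 183 = 128.1 in
P_cr = π²EI / L_e² = π² × 10200×10³ × 3.137 / 128.1² = 1.924×10^4 lb

P_cr ≈ 19.2 kip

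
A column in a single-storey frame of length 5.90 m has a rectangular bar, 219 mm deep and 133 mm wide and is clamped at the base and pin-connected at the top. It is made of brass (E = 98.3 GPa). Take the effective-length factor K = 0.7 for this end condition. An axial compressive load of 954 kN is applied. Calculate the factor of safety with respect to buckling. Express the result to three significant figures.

n ≈ 2.56

Buckling occurs about the weak axis: I_min = h·b³/12 with b = 133 mm (the shorter side).
I_min = 219×133³/12 = 4.294×10^7 mm⁴
I = 4.294×10^7 mm⁴ = 4.294×10^-5 m⁴
Effective length L_e = K·L = 0.7 × 5.90 = 4.130 m
P_cr = π²EI / L_e² = π² × 98.3×10⁹ × 4.294×10^-5 / 4.130² = 2.442×10^6 N
Factor of safety n = P_cr / P = 2442.1 / 954 = 2.56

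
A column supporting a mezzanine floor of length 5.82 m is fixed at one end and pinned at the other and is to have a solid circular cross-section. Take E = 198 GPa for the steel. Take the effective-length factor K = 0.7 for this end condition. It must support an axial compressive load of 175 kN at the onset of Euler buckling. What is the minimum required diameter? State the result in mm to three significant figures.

d ≈ 74.2 mm

L_e = K·L = 0.7 × 5.82 = 4.074 m
Required I = P_cr·L_e²/(π²E) = 1.750×10^5 × 4.074² / (π² × 1.98×10^11) = 1.486×10^-6 m⁴
I_req = 1.486×10^6 mm⁴
Solid circle: I = πd⁴/64  ⇒  d = (64I/π)^(1/4) = (64×1.486×10^6/π)^(1/4) = 74.2 mm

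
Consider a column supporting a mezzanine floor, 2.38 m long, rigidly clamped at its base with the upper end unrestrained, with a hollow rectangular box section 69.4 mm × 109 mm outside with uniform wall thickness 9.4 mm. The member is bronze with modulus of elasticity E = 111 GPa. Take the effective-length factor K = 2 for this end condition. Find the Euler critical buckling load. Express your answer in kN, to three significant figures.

Inner dimensions: h_i = 109 − 2×9.4 = 90.20 mm, b_i = 69.4 − 2×9.4 = 50.60 mm
Weak-axis I_min = (h_o·b_o³ − h_i·b_i³)/12 with b_o = 69.4, b_i = 50.60 mm (shorter outer/inner sides).
I_min = (109×69.4³ − 90.20×50.60³)/12 = 2.062×10^6 mm⁴
I = 2.062×10^6 mm⁴ = 2.062×10^-6 m⁴
Effective length L_e = K·L = 2 × 2.38 = 4.760 m
P_cr = π²EI / L_e² = π² × 111×10⁹ × 2.062×10^-6 / 4.760² = 9.972×10^4 N

P_cr ≈ 99.7 kN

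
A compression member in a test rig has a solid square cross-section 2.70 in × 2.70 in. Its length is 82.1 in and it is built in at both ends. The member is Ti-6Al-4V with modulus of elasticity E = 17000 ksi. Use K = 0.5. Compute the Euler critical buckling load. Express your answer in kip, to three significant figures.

P_cr ≈ 441 kip

I = a⁴/12 = 2.70⁴/12 = 4.429 in⁴
Effective length L_e = K·L = 0.5 × 82.1 = 41.05 in
P_cr = π²EI / L_e² = π² × 17000×10³ × 4.429 / 41.05² = 4.410×10^5 lb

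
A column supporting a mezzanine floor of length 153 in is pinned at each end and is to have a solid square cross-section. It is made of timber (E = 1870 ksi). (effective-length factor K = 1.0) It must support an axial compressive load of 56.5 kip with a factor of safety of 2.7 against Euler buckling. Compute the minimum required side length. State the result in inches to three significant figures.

a ≈ 6.94 in

Required P_cr = n·P = 2.7 × 56.5 = 152.6 kip
L_e = K·L = 1 × 153 = 153.0 in
Required I = P_cr·L_e²/(π²E) = 1.526×10^5 × 153.0² / (π² × 1.87×10^6) = 193.5 in⁴
Solid square: I = a⁴/12  ⇒  a = (12I)^(1/4) = (12×193.5)^(1/4) = 6.94 in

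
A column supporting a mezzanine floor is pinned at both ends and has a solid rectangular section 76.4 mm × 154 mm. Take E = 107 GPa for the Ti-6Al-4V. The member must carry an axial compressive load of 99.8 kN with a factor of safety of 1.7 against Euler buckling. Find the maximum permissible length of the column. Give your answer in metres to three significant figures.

Buckling occurs about the weak axis: I_min = h·b³/12 with b = 76.4 mm (the shorter side).
I_min = 154×76.4³/12 = 5.723×10^6 mm⁴
I = 5.723×10^-6 m⁴
Required critical load P_cr = n·P = 1.7 × 99.8 = 169.7 kN = 1.697×10^5 N
From P_cr = π²EI/(K·L)²:  L = (1/K)·√(π²EI/P_cr) = (1/1)·√(π²×1.07×10^11×5.723×10^-6/1.697×10^5)
L = 5.97 m

L_max ≈ 5.97 m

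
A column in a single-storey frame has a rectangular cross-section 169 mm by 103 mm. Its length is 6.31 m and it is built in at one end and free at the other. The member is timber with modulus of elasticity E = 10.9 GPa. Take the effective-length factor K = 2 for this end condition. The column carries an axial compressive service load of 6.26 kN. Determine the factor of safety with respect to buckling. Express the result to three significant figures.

n ≈ 1.66

Buckling occurs about the weak axis: I_min = h·b³/12 with b = 103 mm (the shorter side).
I_min = 169×103³/12 = 1.539×10^7 mm⁴
I = 1.539×10^7 mm⁴ = 1.539×10^-5 m⁴
Effective length L_e = K·L = 2 × 6.31 = 12.62 m
P_cr = π²EI / L_e² = π² × 10.9×10⁹ × 1.539×10^-5 / 12.62² = 1.040×10^4 N
Factor of safety n = P_cr / P = 10.395 / 6.26 = 1.66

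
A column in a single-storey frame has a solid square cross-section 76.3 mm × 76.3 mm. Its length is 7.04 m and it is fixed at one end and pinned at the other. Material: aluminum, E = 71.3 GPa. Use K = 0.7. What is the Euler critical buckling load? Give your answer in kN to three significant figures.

I = a⁴/12 = 76.3⁴/12 = 2.824×10^6 mm⁴
I = 2.824×10^6 mm⁴ = 2.824×10^-6 m⁴
Effective length L_e = K·L = 0.7 × 7.04 = 4.928 m
P_cr = π²EI / L_e² = π² × 71.3×10⁹ × 2.824×10^-6 / 4.928² = 8.184×10^4 N

P_cr ≈ 81.8 kN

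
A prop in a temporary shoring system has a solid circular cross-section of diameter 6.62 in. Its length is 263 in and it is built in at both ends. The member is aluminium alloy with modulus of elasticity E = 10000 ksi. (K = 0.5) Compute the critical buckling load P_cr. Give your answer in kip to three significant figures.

P_cr ≈ 538 kip

I = πd⁴/64 = π×6.62⁴/64 = 94.28 in⁴
Effective length L_e = K·L = 0.5 × 263 = 131.5 in
P_cr = π²EI / L_e² = π² × 10000×10³ × 94.28 / 131.5² = 5.381×10^5 lb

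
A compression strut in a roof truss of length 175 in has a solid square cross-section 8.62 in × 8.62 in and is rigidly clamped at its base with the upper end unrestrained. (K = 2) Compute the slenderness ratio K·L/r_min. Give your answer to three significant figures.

λ ≈ 141

I = a⁴/12 = 8.62⁴/12 = 460.1 in⁴
A = 74.30 in²;  r_min = √(I/A) = √(460.1/74.30) = 2.488 in
L_e = K·L = 2 × 175 = 350.0 in
λ = L_e / r_min = 350.00 / 2.488 = 141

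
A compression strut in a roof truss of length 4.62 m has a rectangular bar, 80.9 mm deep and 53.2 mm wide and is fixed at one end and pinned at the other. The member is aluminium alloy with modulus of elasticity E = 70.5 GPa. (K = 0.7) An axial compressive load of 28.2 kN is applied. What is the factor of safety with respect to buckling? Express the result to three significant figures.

Buckling occurs about the weak axis: I_min = h·b³/12 with b = 53.2 mm (the shorter side).
I_min = 80.9×53.2³/12 = 1.015×10^6 mm⁴
I = 1.015×10^6 mm⁴ = 1.015×10^-6 m⁴
Effective length L_e = K·L = 0.7 × 4.62 = 3.234 m
P_cr = π²EI / L_e² = π² × 70.5×10⁹ × 1.015×10^-6 / 3.234² = 6.753×10^4 N
Factor of safety n = P_cr / P = 67.532 / 28.2 = 2.39

n ≈ 2.39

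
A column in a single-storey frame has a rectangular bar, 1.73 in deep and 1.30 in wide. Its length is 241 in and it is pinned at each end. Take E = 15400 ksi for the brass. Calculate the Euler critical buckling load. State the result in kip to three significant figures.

Buckling occurs about the weak axis: I_min = h·b³/12 with b = 1.30 in (the shorter side).
I_min = 1.73×1.30³/12 = 0.3167 in⁴
Effective length L_e = K·L = 1 × 241 = 241.0 in
P_cr = π²EI / L_e² = π² × 15400×10³ × 0.3167 / 241.0² = 828.9 lb

P_cr ≈ 0.829 kip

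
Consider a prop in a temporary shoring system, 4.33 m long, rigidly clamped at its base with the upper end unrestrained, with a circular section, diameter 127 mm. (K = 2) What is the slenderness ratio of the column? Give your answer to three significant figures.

λ ≈ 273

I = πd⁴/64 = π×127⁴/64 = 1.277×10^7 mm⁴
A = 1.267×10^4 mm²;  r_min = √(I/A) = √(1.277×10^7/1.267×10^4) = 31.75 mm
L_e = K·L = 2 × 4.33 m = 8.660 m = 8660.0 mm
λ = L_e / r_min = 8660.0 / 31.75 = 273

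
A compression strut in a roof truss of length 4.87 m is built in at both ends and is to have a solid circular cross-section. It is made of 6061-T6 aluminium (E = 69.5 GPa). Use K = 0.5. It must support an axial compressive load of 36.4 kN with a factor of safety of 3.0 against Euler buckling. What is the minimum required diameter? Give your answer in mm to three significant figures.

d ≈ 66.2 mm

Required P_cr = n·P = 3.0 × 36.4 = 109.2 kN
L_e = K·L = 0.5 × 4.87 = 2.435 m
Required I = P_cr·L_e²/(π²E) = 1.092×10^5 × 2.435² / (π² × 6.95×10^10) = 9.439×10^-7 m⁴
I_req = 9.439×10^5 mm⁴
Solid circle: I = πd⁴/64  ⇒  d = (64I/π)^(1/4) = (64×9.439×10^5/π)^(1/4) = 66.2 mm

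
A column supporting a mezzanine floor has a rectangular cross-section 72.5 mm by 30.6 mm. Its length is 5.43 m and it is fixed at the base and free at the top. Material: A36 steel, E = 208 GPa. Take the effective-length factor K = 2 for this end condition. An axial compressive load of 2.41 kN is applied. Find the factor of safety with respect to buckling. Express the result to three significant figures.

Buckling occurs about the weak axis: I_min = h·b³/12 with b = 30.6 mm (the shorter side).
I_min = 72.5×30.6³/12 = 1.731×10^5 mm⁴
I = 1.731×10^5 mm⁴ = 1.731×10^-7 m⁴
Effective length L_e = K·L = 2 × 5.43 = 10.86 m
P_cr = π²EI / L_e² = π² × 208×10⁹ × 1.731×10^-7 / 10.86² = 3.013×10^3 N
Factor of safety n = P_cr / P = 3.0132 / 2.41 = 1.25

n ≈ 1.25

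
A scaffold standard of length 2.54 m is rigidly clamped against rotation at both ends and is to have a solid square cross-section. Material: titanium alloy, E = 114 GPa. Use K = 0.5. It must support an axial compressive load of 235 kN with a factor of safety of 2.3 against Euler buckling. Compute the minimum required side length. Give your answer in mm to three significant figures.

a ≈ 55.2 mm

Required P_cr = n·P = 2.3 × 235 = 540.5 kN
L_e = K·L = 0.5 × 2.54 = 1.270 m
Required I = P_cr·L_e²/(π²E) = 5.405×10^5 × 1.270² / (π² × 1.14×10^11) = 7.748×10^-7 m⁴
I_req = 7.748×10^5 mm⁴
Solid square: I = a⁴/12  ⇒  a = (12I)^(1/4) = (12×7.748×10^5)^(1/4) = 55.2 mm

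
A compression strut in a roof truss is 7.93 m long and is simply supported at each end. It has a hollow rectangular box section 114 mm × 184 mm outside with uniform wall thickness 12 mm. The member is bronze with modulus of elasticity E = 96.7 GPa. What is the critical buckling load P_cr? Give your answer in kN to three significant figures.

Inner dimensions: h_i = 184 − 2×12 = 160.0 mm, b_i = 114 − 2×12 = 90.00 mm
Weak-axis I_min = (h_o·b_o³ − h_i·b_i³)/12 with b_o = 114, b_i = 90.00 mm (shorter outer/inner sides).
I_min = (184×114³ − 160.0×90.00³)/12 = 1.300×10^7 mm⁴
I = 1.300×10^7 mm⁴ = 1.300×10^-5 m⁴
Effective length L_e = K·L = 1 × 7.93 = 7.930 m
P_cr = π²EI / L_e² = π² × 96.7×10⁹ × 1.300×10^-5 / 7.930² = 1.973×10^5 N

P_cr ≈ 197 kN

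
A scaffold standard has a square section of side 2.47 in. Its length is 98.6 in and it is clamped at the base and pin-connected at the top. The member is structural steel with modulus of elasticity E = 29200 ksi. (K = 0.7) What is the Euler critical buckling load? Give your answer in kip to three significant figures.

I = a⁴/12 = 2.47⁴/12 = 3.102 in⁴
Effective length L_e = K·L = 0.7 × 98.6 = 69.02 in
P_cr = π²EI / L_e² = π² × 29200×10³ × 3.102 / 69.02² = 1.876×10^5 lb

P_cr ≈ 188 kip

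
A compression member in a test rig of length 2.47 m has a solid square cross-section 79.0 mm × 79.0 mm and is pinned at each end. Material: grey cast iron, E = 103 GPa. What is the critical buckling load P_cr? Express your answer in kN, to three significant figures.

I = a⁴/12 = 79.0⁴/12 = 3.246×10^6 mm⁴
I = 3.246×10^6 mm⁴ = 3.246×10^-6 m⁴
Effective length L_e = K·L = 1 × 2.47 = 2.470 m
P_cr = π²EI / L_e² = π² × 103×10⁹ × 3.246×10^-6 / 2.470² = 5.408×10^5 N

P_cr ≈ 541 kN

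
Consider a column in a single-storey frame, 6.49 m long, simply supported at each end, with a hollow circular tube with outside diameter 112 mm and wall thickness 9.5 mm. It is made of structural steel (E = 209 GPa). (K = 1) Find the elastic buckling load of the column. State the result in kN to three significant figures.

Inner diameter d_i = 112 − 2×9.5 = 93.00 mm
I = π(d_o⁴ − d_i⁴)/64 = π(112⁴ − 93.00⁴)/64 = 4.052×10^6 mm⁴
I = 4.052×10^6 mm⁴ = 4.052×10^-6 m⁴
Effective length L_e = K·L = 1 × 6.49 = 6.490 m
P_cr = π²EI / L_e² = π² × 209×10⁹ × 4.052×10^-6 / 6.490² = 1.984×10^5 N

P_cr ≈ 198 kN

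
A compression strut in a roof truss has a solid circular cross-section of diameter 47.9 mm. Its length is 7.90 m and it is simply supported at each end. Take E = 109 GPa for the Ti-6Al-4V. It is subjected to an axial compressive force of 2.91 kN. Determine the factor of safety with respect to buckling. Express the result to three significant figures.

I = πd⁴/64 = π×47.9⁴/64 = 2.584×10^5 mm⁴
I = 2.584×10^5 mm⁴ = 2.584×10^-7 m⁴
Effective length L_e = K·L = 1 × 7.90 = 7.900 m
P_cr = π²EI / L_e² = π² × 109×10⁹ × 2.584×10^-7 / 7.900² = 4.454×10^3 N
Factor of safety n = P_cr / P = 4.4543 / 2.91 = 1.53

n ≈ 1.53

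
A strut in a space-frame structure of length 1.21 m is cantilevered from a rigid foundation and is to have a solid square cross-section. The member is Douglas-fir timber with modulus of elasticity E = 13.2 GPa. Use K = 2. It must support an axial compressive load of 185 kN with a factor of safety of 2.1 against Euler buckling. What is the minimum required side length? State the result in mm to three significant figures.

a ≈ 120 mm

Required P_cr = n·P = 2.1 × 185 = 388.5 kN
L_e = K·L = 2 × 1.21 = 2.420 m
Required I = P_cr·L_e²/(π²E) = 3.885×10^5 × 2.420² / (π² × 1.32×10^10) = 1.746×10^-5 m⁴
I_req = 1.746×10^7 mm⁴
Solid square: I = a⁴/12  ⇒  a = (12I)^(1/4) = (12×1.746×10^7)^(1/4) = 120 mm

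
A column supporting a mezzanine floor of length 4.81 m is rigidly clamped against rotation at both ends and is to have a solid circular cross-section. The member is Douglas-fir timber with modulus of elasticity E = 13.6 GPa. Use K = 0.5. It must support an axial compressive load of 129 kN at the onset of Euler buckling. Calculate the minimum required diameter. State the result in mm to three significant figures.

d ≈ 103 mm

L_e = K·L = 0.5 × 4.81 = 2.405 m
Required I = P_cr·L_e²/(π²E) = 1.290×10^5 × 2.405² / (π² × 1.36×10^10) = 5.559×10^-6 m⁴
I_req = 5.559×10^6 mm⁴
Solid circle: I = πd⁴/64  ⇒  d = (64I/π)^(1/4) = (64×5.559×10^6/π)^(1/4) = 103 mm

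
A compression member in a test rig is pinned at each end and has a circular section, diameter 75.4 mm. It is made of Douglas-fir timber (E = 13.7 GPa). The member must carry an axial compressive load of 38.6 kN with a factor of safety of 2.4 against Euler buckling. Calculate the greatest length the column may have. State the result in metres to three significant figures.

L_max ≈ 1.52 m

I = πd⁴/64 = π×75.4⁴/64 = 1.587×10^6 mm⁴
I = 1.587×10^-6 m⁴
Required critical load P_cr = n·P = 2.4 × 38.6 = 92.64 kN = 9.264×10^4 N
From P_cr = π²EI/(K·L)²:  L = (1/K)·√(π²EI/P_cr) = (1/1)·√(π²×1.37×10^10×1.587×10^-6/9.264×10^4)
L = 1.52 m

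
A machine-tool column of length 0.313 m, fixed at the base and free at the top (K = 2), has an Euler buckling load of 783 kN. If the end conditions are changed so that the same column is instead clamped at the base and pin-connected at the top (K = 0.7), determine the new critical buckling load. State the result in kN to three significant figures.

P_cr ∝ 1/K², so P_cr,new = P_cr,old × (K_old/K_new)² = 783 × (2/0.7)²
= 783 × 8.163 = 6390 kN

P_cr ≈ 6390 kN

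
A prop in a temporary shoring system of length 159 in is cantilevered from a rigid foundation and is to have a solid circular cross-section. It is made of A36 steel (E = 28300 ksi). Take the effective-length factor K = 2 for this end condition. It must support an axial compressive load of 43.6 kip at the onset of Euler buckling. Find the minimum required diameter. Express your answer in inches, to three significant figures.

d ≈ 4.23 in

L_e = K·L = 2 × 159 = 318.0 in
Required I = P_cr·L_e²/(π²E) = 4.360×10^4 × 318.0² / (π² × 2.83×10^7) = 15.79 in⁴
Solid circle: I = πd⁴/64  ⇒  d = (64I/π)^(1/4) = (64×15.79/π)^(1/4) = 4.23 in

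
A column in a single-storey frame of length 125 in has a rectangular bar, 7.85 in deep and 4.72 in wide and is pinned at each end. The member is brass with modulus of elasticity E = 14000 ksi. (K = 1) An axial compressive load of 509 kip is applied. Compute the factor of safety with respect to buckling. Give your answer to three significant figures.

n ≈ 1.20

Buckling occurs about the weak axis: I_min = h·b³/12 with b = 4.72 in (the shorter side).
I_min = 7.85×4.72³/12 = 68.79 in⁴
Effective length L_e = K·L = 1 × 125 = 125.0 in
P_cr = π²EI / L_e² = π² × 14000×10³ × 68.79 / 125.0² = 6.083×10^5 lb
Factor of safety n = P_cr / P = 608.31 / 509 = 1.20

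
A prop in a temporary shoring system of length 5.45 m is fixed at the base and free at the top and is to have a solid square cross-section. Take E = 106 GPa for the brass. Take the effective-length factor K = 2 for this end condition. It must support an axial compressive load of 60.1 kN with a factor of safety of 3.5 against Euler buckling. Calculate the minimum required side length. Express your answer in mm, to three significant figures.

Required P_cr = n·P = 3.5 × 60.1 = 210.4 kN
L_e = K·L = 2 × 5.45 = 10.90 m
Required I = P_cr·L_e²/(π²E) = 2.103×10^5 × 10.90² / (π² × 1.06×10^11) = 2.389×10^-5 m⁴
I_req = 2.389×10^7 mm⁴
Solid square: I = a⁴/12  ⇒  a = (12I)^(1/4) = (12×2.389×10^7)^(1/4) = 130 mm

a ≈ 130 mm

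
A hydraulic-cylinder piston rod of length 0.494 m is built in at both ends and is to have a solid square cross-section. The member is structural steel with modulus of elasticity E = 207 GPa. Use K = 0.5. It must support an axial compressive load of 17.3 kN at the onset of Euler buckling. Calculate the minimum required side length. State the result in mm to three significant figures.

L_e = K·L = 0.5 × 0.494 = 0.2470 m
Required I = P_cr·L_e²/(π²E) = 1.730×10^4 × 0.2470² / (π² × 2.07×10^11) = 5.166×10^-10 m⁴
I_req = 516.6 mm⁴
Solid square: I = a⁴/12  ⇒  a = (12I)^(1/4) = (12×516.6)^(1/4) = 8.87 mm

a ≈ 8.87 mm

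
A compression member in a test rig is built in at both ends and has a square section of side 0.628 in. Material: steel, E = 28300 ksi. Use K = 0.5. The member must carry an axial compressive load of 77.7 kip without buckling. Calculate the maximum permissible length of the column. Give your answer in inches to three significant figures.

I = a⁴/12 = 0.628⁴/12 = 1.296×10^-2 in⁴
At the buckling limit P_cr = P = 7.770×10^4 lb
From P_cr = π²EI/(K·L)²:  L = (1/K)·√(π²EI/P_cr) = (1/0.5)·√(π²×2.83×10^7×1.296×10^-2/7.770×10^4)
L = 13.7 in

L_max ≈ 13.7 in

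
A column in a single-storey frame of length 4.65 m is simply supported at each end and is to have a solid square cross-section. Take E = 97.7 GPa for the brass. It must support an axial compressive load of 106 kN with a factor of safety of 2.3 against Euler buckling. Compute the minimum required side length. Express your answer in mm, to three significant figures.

Required P_cr = n·P = 2.3 × 106 = 243.8 kN
L_e = K·L = 1 × 4.65 = 4.650 m
Required I = P_cr·L_e²/(π²E) = 2.438×10^5 × 4.650² / (π² × 9.77×10^10) = 5.467×10^-6 m⁴
I_req = 5.467×10^6 mm⁴
Solid square: I = a⁴/12  ⇒  a = (12I)^(1/4) = (12×5.467×10^6)^(1/4) = 90.0 mm

a ≈ 90.0 mm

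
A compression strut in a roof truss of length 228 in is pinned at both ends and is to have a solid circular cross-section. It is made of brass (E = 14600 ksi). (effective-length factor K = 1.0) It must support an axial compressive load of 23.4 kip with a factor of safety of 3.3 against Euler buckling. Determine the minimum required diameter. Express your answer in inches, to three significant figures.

d ≈ 4.88 in

Required P_cr = n·P = 3.3 × 23.4 = 77.22 kip
L_e = K·L = 1 × 228 = 228.0 in
Required I = P_cr·L_e²/(π²E) = 7.722×10^4 × 228.0² / (π² × 1.46×10^7) = 27.86 in⁴
Solid circle: I = πd⁴/64  ⇒  d = (64I/π)^(1/4) = (64×27.86/π)^(1/4) = 4.88 in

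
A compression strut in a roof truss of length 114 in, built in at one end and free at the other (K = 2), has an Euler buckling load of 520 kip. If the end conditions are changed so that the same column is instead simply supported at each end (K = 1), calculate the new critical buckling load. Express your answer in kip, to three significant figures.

P_cr ∝ 1/K², so P_cr,new = P_cr,old × (K_old/K_new)² = 520 × (2/1)²
= 520 × 4.000 = 2080 kip

P_cr ≈ 2080 kip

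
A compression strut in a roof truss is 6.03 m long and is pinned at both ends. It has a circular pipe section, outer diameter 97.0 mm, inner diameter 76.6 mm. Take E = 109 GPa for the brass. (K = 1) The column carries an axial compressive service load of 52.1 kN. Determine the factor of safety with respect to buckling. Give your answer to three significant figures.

n ≈ 1.51

d_o = 97.0 mm, d_i = 76.6 mm
I = π(d_o⁴ − d_i⁴)/64 = π(97.0⁴ − 76.60⁴)/64 = 2.656×10^6 mm⁴
I = 2.656×10^6 mm⁴ = 2.656×10^-6 m⁴
Effective length L_e = K·L = 1 × 6.03 = 6.030 m
P_cr = π²EI / L_e² = π² × 109×10⁹ × 2.656×10^-6 / 6.030² = 7.857×10^4 N
Factor of safety n = P_cr / P = 78.572 / 52.1 = 1.51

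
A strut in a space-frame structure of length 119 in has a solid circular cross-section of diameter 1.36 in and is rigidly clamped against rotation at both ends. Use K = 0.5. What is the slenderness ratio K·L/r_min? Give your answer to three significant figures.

I = πd⁴/64 = π×1.36⁴/64 = 0.1679 in⁴
A = 1.453 in²;  r_min = √(I/A) = √(0.1679/1.453) = 0.3400 in
L_e = K·L = 0.5 × 119 = 59.50 in
λ = L_e / r_min = 59.500 / 0.3400 = 175

λ ≈ 175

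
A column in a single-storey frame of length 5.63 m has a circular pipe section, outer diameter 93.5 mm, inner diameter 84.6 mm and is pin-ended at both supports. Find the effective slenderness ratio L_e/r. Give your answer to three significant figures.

d_o = 93.5 mm, d_i = 84.6 mm
I = π(d_o⁴ − d_i⁴)/64 = π(93.5⁴ − 84.60⁴)/64 = 1.237×10^6 mm⁴
A = 1.245×10^3 mm²;  r_min = √(I/A) = √(1.237×10^6/1.245×10^3) = 31.52 mm
L_e = K·L = 1 × 5.63 m = 5.630 m = 5630.0 mm
λ = L_e / r_min = 5630.0 / 31.52 = 179

λ ≈ 179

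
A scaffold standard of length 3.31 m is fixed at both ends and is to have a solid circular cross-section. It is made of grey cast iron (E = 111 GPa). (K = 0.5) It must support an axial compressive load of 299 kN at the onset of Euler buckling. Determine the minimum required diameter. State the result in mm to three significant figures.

L_e = K·L = 0.5 × 3.31 = 1.655 m
Required I = P_cr·L_e²/(π²E) = 2.990×10^5 × 1.655² / (π² × 1.11×10^11) = 7.476×10^-7 m⁴
I_req = 7.476×10^5 mm⁴
Solid circle: I = πd⁴/64  ⇒  d = (64I/π)^(1/4) = (64×7.476×10^5/π)^(1/4) = 62.5 mm

d ≈ 62.5 mm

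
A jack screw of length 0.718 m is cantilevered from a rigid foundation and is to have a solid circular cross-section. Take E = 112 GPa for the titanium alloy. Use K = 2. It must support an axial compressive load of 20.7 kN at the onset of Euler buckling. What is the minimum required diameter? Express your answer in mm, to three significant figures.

d ≈ 29.8 mm

L_e = K·L = 2 × 0.718 = 1.436 m
Required I = P_cr·L_e²/(π²E) = 2.070×10^4 × 1.436² / (π² × 1.12×10^11) = 3.862×10^-8 m⁴
I_req = 3.862×10^4 mm⁴
Solid circle: I = πd⁴/64  ⇒  d = (64I/π)^(1/4) = (64×3.862×10^4/π)^(1/4) = 29.8 mm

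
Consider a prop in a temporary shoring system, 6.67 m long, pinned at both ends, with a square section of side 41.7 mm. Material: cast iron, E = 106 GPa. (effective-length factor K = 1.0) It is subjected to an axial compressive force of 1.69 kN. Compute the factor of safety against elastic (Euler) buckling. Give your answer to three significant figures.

I = a⁴/12 = 41.7⁴/12 = 2.520×10^5 mm⁴
I = 2.520×10^5 mm⁴ = 2.520×10^-7 m⁴
Effective length L_e = K·L = 1 × 6.67 = 6.670 m
P_cr = π²EI / L_e² = π² × 106×10⁹ × 2.520×10^-7 / 6.670² = 5.925×10^3 N
Factor of safety n = P_cr / P = 5.9254 / 1.69 = 3.51

n ≈ 3.51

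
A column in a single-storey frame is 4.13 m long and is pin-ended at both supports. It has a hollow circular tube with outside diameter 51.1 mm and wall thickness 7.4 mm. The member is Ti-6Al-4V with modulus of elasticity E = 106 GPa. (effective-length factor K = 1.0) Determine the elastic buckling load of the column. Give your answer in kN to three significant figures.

P_cr ≈ 15.3 kN

Inner diameter d_i = 51.1 − 2×7.4 = 36.30 mm
I = π(d_o⁴ − d_i⁴)/64 = π(51.1⁴ − 36.30⁴)/64 = 2.495×10^5 mm⁴
I = 2.495×10^5 mm⁴ = 2.495×10^-7 m⁴
Effective length L_e = K·L = 1 × 4.13 = 4.130 m
P_cr = π²EI / L_e² = π² × 106×10⁹ × 2.495×10^-7 / 4.130² = 1.530×10^4 N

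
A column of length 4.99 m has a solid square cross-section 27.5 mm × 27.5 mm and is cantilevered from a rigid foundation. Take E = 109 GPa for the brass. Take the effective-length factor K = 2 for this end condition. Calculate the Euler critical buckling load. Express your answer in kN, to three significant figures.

P_cr ≈ 0.515 kN

I = a⁴/12 = 27.5⁴/12 = 4.766×10^4 mm⁴
I = 4.766×10^4 mm⁴ = 4.766×10^-8 m⁴
Effective length L_e = K·L = 2 × 4.99 = 9.980 m
P_cr = π²EI / L_e² = π² × 109×10⁹ × 4.766×10^-8 / 9.980² = 514.8 N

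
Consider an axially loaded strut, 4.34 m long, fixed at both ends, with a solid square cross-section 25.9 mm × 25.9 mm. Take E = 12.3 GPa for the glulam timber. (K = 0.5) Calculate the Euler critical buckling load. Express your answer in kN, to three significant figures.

P_cr ≈ 0.967 kN

I = a⁴/12 = 25.9⁴/12 = 3.750×10^4 mm⁴
I = 3.750×10^4 mm⁴ = 3.750×10^-8 m⁴
Effective length L_e = K·L = 0.5 × 4.34 = 2.170 m
P_cr = π²EI / L_e² = π² × 12.3×10⁹ × 3.750×10^-8 / 2.170² = 966.7 N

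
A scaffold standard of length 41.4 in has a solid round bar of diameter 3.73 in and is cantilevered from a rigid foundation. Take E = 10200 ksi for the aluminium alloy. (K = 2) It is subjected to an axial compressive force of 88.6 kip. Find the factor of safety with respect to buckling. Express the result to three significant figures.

I = πd⁴/64 = π×3.73⁴/64 = 9.502 in⁴
Effective length L_e = K·L = 2 × 41.4 = 82.80 in
P_cr = π²EI / L_e² = π² × 10200×10³ × 9.502 / 82.80² = 1.395×10^5 lb
Factor of safety n = P_cr / P = 139.52 / 88.6 = 1.57

n ≈ 1.57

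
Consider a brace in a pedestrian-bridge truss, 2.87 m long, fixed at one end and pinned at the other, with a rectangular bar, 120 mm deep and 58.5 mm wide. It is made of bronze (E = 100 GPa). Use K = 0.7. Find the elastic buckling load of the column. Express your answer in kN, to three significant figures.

P_cr ≈ 490 kN

Buckling occurs about the weak axis: I_min = h·b³/12 with b = 58.5 mm (the shorter side).
I_min = 120×58.5³/12 = 2.002×10^6 mm⁴
I = 2.002×10^6 mm⁴ = 2.002×10^-6 m⁴
Effective length L_e = K·L = 0.7 × 2.87 = 2.009 m
P_cr = π²EI / L_e² = π² × 100×10⁹ × 2.002×10^-6 / 2.009² = 4.896×10^5 N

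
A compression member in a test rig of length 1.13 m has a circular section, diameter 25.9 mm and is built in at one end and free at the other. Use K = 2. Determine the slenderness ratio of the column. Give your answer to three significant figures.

For a solid circle r = d/4 = 25.9/4 = 6.475 mm
L_e = K·L = 2 × 1.13 m = 2.260 m = 2260.0 mm
λ = L_e / r_min = 2260.0 / 6.475 = 349

λ ≈ 349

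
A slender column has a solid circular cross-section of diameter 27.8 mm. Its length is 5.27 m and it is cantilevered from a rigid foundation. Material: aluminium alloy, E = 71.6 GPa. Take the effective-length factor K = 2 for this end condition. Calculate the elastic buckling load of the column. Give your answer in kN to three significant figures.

I = πd⁴/64 = π×27.8⁴/64 = 2.932×10^4 mm⁴
I = 2.932×10^4 mm⁴ = 2.932×10^-8 m⁴
Effective length L_e = K·L = 2 × 5.27 = 10.54 m
P_cr = π²EI / L_e² = π² × 71.6×10⁹ × 2.932×10^-8 / 10.54² = 186.5 N

P_cr ≈ 0.187 kN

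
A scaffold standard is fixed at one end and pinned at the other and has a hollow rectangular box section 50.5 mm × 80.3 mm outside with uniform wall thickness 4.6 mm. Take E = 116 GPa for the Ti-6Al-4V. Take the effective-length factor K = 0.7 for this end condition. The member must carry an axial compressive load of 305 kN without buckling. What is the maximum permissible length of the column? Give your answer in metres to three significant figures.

L_max ≈ 1.85 m

Inner dimensions: h_i = 80.3 − 2×4.6 = 71.10 mm, b_i = 50.5 − 2×4.6 = 41.30 mm
Weak-axis I_min = (h_o·b_o³ − h_i·b_i³)/12 with b_o = 50.5, b_i = 41.30 mm (shorter outer/inner sides).
I_min = (80.3×50.5³ − 71.10×41.30³)/12 = 4.444×10^5 mm⁴
I = 4.444×10^-7 m⁴
At the buckling limit P_cr = P = 3.050×10^5 N
From P_cr = π²EI/(K·L)²:  L = (1/K)·√(π²EI/P_cr) = (1/0.7)·√(π²×1.16×10^11×4.444×10^-7/3.050×10^5)
L = 1.85 m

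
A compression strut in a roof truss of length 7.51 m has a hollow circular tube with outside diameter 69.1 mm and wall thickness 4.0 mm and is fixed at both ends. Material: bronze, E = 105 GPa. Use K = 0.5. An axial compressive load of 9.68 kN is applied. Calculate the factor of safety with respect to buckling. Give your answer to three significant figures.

n ≈ 3.30

Inner diameter d_i = 69.1 − 2×4.0 = 61.10 mm
I = π(d_o⁴ − d_i⁴)/64 = π(69.1⁴ − 61.10⁴)/64 = 4.350×10^5 mm⁴
I = 4.350×10^5 mm⁴ = 4.350×10^-7 m⁴
Effective length L_e = K·L = 0.5 × 7.51 = 3.755 m
P_cr = π²EI / L_e² = π² × 105×10⁹ × 4.350×10^-7 / 3.755² = 3.197×10^4 N
Factor of safety n = P_cr / P = 31.972 / 9.68 = 3.30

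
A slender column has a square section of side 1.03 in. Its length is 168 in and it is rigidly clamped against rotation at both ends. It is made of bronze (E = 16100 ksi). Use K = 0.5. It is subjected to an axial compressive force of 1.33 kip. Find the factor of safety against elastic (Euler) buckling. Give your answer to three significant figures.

I = a⁴/12 = 1.03⁴/12 = 9.379×10^-2 in⁴
Effective length L_e = K·L = 0.5 × 168 = 84.00 in
P_cr = π²EI / L_e² = π² × 16100×10³ × 9.379×10^-2 / 84.00² = 2.112×10^3 lb
Factor of safety n = P_cr / P = 2.1122 / 1.33 = 1.59

n ≈ 1.59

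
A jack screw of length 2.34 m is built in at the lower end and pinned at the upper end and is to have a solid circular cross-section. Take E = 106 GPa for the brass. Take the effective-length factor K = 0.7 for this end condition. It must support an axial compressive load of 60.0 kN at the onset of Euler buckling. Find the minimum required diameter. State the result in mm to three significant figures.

d ≈ 42.1 mm

L_e = K·L = 0.7 × 2.34 = 1.638 m
Required I = P_cr·L_e²/(π²E) = 6.000×10^4 × 1.638² / (π² × 1.06×10^11) = 1.539×10^-7 m⁴
I_req = 1.539×10^5 mm⁴
Solid circle: I = πd⁴/64  ⇒  d = (64I/π)^(1/4) = (64×1.539×10^5/π)^(1/4) = 42.1 mm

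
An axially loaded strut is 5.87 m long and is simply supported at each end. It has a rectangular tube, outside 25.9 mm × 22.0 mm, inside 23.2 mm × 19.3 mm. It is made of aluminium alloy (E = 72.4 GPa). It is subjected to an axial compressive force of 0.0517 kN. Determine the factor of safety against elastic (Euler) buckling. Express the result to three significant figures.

n ≈ 3.64

Weak-axis I_min = (h_o·b_o³ − h_i·b_i³)/12 with b_o = 22.0, b_i = 19.30 mm (shorter outer/inner sides).
I_min = (25.9×22.0³ − 23.20×19.30³)/12 = 9.083×10^3 mm⁴
I = 9.083×10^3 mm⁴ = 9.083×10^-9 m⁴
Effective length L_e = K·L = 1 × 5.87 = 5.870 m
P_cr = π²EI / L_e² = π² × 72.4×10⁹ × 9.083×10^-9 / 5.870² = 188.4 N
Factor of safety n = P_cr / P = 0.18836 / 0.0517 = 3.64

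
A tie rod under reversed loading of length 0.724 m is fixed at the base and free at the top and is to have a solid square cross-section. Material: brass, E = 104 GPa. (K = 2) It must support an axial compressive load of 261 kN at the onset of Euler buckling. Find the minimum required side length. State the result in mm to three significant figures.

L_e = K·L = 2 × 0.724 = 1.448 m
Required I = P_cr·L_e²/(π²E) = 2.610×10^5 × 1.448² / (π² × 1.04×10^11) = 5.331×10^-7 m⁴
I_req = 5.331×10^5 mm⁴
Solid square: I = a⁴/12  ⇒  a = (12I)^(1/4) = (12×5.331×10^5)^(1/4) = 50.3 mm

a ≈ 50.3 mm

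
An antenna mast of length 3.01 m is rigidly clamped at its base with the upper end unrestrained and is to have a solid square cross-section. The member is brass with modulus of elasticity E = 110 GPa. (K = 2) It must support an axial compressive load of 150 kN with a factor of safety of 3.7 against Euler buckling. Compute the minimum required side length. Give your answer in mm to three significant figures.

a ≈ 122 mm

Required P_cr = n·P = 3.7 × 150 = 555.0 kN
L_e = K·L = 2 × 3.01 = 6.020 m
Required I = P_cr·L_e²/(π²E) = 5.550×10^5 × 6.020² / (π² × 1.10×10^11) = 1.853×10^-5 m⁴
I_req = 1.853×10^7 mm⁴
Solid square: I = a⁴/12  ⇒  a = (12I)^(1/4) = (12×1.853×10^7)^(1/4) = 122 mm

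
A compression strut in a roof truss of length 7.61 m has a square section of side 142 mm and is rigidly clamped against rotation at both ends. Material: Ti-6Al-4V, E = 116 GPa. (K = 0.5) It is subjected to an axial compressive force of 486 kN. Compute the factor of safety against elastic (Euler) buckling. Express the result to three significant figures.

I = a⁴/12 = 142⁴/12 = 3.388×10^7 mm⁴
I = 3.388×10^7 mm⁴ = 3.388×10^-5 m⁴
Effective length L_e = K·L = 0.5 × 7.61 = 3.805 m
P_cr = π²EI / L_e² = π² × 116×10⁹ × 3.388×10^-5 / 3.805² = 2.679×10^6 N
Factor of safety n = P_cr / P = 2679.3 / 486 = 5.51

n ≈ 5.51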